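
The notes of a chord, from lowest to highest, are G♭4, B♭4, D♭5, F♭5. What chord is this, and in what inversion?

Gb dominant seventh, root position

The distinct note names are Gb, Bb, Db, Fb. Stacked in thirds they read Gb–Bb–Db–Fb, which is a dominant seventh chord on Gb.
Gb is the root of Gb dominant seventh; root in the bass means root position (figured bass 7).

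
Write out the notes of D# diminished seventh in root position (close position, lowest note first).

D#, F#, A, C

D# diminished seventh is D#–F#–A–C. Root position puts the root (D#) in the bass, with the remaining tones above: D#, F#, A, C.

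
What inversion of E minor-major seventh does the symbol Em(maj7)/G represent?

Em(maj7)/G means E minor-major seventh with G in the bass. G is the third of E minor-major seventh (E–G–B–D#), so this is first inversion.

first inversion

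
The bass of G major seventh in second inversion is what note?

D

G major seventh is G–B–D–F#. Second inversion places the fifth in the bass: D.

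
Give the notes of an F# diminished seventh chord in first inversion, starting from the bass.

Spelling F# diminished seventh: F#–A–C–Eb. In first inversion the third is bass, giving A, C, Eb, F# from the bottom.

A, C, Eb, F#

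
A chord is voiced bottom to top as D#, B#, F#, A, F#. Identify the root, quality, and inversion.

B# diminished seventh, first inversion

The pitch classes D#, B#, F#, A arrange in thirds as B#–D#–F#–A: a B# diminished seventh chord.
The lowest note is D#, the third of the chord, so this is first inversion (figured bass 6/5).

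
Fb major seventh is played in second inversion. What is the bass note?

Cb

In second inversion the fifth is lowest. For Fb major seventh (Fb–Ab–Cb–Eb) that is Cb.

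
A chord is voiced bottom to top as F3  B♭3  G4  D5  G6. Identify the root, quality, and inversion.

G minor seventh, third inversion

The pitch classes F, Bb, G, D arrange in thirds as G–Bb–D–F: a G minor seventh chord.
With the seventh (F) in the bass, the chord is in third inversion (figured bass 4/2).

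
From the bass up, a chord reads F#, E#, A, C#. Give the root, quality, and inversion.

F# minor-major seventh, root position

The distinct note names are F#, E#, A, C#. Stacked in thirds they read F#–A–C#–E#, which is a minor-major seventh chord on F#.
With the root (F#) in the bass, the chord is in root position (figured bass 7).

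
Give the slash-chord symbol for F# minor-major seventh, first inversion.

F#m(maj7)/A

First inversion of F# minor-major seventh has the third (A) in the bass. As a slash chord: F#m(maj7)/A.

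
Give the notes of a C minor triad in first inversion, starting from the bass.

Spelling C minor: C–Eb–G. In first inversion the third is bass, giving Eb, G, C from the bottom.

Eb, G, C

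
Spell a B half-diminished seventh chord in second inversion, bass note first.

Spelling B half-diminished seventh: B–D–F–A. In second inversion the fifth is bass, giving F, A, B, D from the bottom.

F, A, B, D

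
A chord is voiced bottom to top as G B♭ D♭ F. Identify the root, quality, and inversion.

G half-diminished seventh, root position

Reducing to letter names: G, Bb, Db, F. These stack in thirds as G–Bb–Db–F — a G half-diminished seventh chord.
The lowest note is G, the root of the chord, so this is root position (figured bass 7).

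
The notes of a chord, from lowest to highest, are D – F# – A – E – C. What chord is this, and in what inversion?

D dominant ninth, root position

Reducing to letter names: D, F#, A, E, C. These stack in thirds as D–F#–A–C–E — a D dominant ninth chord.
D is the root of D dominant ninth; root in the bass means root position.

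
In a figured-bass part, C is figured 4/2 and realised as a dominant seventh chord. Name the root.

The figures 4/2 mean the seventh of the chord is in the bass. If C is the seventh of a dominant seventh chord, the root is D (chord tones D–F#–A–C).

D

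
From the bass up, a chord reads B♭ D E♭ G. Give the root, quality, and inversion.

The distinct note names are Bb, D, Eb, G. Stacked in thirds they read Eb–G–Bb–D, which is a major seventh chord on Eb.
With the fifth (Bb) in the bass, the chord is in second inversion (figured bass 4/3).

Eb major seventh, second inversion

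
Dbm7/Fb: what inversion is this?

first inversion

Dbm7/Fb means Db minor seventh with Fb in the bass. Fb is the third of Db minor seventh (Db–Fb–Ab–Cb), so this is first inversion.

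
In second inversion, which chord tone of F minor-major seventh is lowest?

C

F minor-major seventh is F–Ab–C–E. Second inversion places the fifth in the bass: C.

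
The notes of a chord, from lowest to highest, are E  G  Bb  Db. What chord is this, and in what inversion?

E diminished seventh, root position

The distinct note names are E, G, Bb, Db. Stacked in thirds they read E–G–Bb–Db, which is a diminished seventh chord on E.
With the root (E) in the bass, the chord is in root position (figured bass 7).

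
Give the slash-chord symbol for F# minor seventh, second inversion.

Second inversion of F# minor seventh has the fifth (C#) in the bass. As a slash chord: F#m7/C#.

F#m7/C#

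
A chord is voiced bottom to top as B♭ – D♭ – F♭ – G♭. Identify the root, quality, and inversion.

Gb dominant seventh, first inversion

Reducing to letter names: Bb, Db, Fb, Gb. These stack in thirds as Gb–Bb–Db–Fb — a Gb dominant seventh chord.
The lowest note is Bb, the third of the chord, so this is first inversion (figured bass 6/5).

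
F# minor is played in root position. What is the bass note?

F#

The root of F# minor (F#–A–C#) is F#; that is the bass in root position.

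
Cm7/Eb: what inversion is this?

first inversion

Cm7/Eb means C minor seventh with Eb in the bass. Eb is the third of C minor seventh (C–Eb–G–Bb), so this is first inversion.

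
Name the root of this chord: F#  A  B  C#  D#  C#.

Reordering F#, A, B, C#, D# into stacked thirds gives B–D#–F#–A–C#; the bottom of that stack, B, is the root.

B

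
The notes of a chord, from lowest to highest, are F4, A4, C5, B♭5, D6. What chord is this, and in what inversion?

The pitch classes F, A, C, Bb, D arrange in thirds as Bb–D–F–A–C: a Bb major ninth chord.
F is the fifth of Bb major ninth; fifth in the bass means second inversion.

Bb major ninth, second inversion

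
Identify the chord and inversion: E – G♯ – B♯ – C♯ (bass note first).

C# minor-major seventh, first inversion

The pitch classes E, G#, B#, C# arrange in thirds as C#–E–G#–B#: a C# minor-major seventh chord.
With the third (E) in the bass, the chord is in first inversion (figured bass 6/5).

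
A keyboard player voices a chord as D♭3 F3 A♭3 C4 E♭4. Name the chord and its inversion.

Db major ninth, root position

Reducing to letter names: Db, F, Ab, C, Eb. These stack in thirds as Db–F–Ab–C–Eb — a Db major ninth chord.
Db is the root of Db major ninth; root in the bass means root position.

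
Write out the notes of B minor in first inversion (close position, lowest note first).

The chord tones are B–D–F#. With the third (D) lowest for first inversion: D, F#, B.

D, F#, B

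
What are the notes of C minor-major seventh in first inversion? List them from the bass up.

Eb, G, B, C

C minor-major seventh is C–Eb–G–B. First inversion puts the third (Eb) in the bass, with the remaining tones above: Eb, G, B, C.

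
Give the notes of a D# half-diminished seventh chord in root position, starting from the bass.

D#, F#, A, C#

D# half-diminished seventh is D#–F#–A–C#. Root position puts the root (D#) in the bass, with the remaining tones above: D#, F#, A, C#.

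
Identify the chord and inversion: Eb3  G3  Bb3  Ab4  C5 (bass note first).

Ab major ninth, second inversion

The pitch classes Eb, G, Bb, Ab, C arrange in thirds as Ab–C–Eb–G–Bb: an Ab major ninth chord.
With the fifth (Eb) in the bass, the chord is in second inversion.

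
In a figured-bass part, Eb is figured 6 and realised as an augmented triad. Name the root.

The figures 6 mean the third of the chord is in the bass. If Eb is the third of an augmented triad, the root is Cb (chord tones Cb–Eb–G).

Cb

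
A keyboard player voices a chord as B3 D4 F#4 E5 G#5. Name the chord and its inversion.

The distinct note names are B, D, F#, E, G#. Stacked in thirds they read E–G#–B–D–F#, which is a dominant ninth chord on E.
With the fifth (B) in the bass, the chord is in second inversion.

E dominant ninth, second inversion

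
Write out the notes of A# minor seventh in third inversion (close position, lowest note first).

G#, A#, C#, E#

Spelling A# minor seventh: A#–C#–E#–G#. In third inversion the seventh is bass, giving G#, A#, C#, E# from the bottom.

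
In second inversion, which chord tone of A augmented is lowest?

A augmented is A–C#–E#. Second inversion places the fifth in the bass: E#.

E#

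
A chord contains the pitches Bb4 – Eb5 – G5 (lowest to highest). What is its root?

Bb, Eb, G are the tones of an Eb major triad (Eb–G–Bb), making Eb the root.

Eb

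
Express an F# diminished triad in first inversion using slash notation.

F#dim/A

First inversion of F# diminished has the third (A) in the bass. As a slash chord: F#dim/A.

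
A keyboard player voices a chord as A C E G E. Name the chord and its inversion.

A minor seventh, root position

Reducing to letter names: A, C, E, G. These stack in thirds as A–C–E–G — an A minor seventh chord.
The lowest note is A, the root of the chord, so this is root position (figured bass 7).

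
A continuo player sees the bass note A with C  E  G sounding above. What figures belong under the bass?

The notes A, C, E, G stack in thirds as A–C–E–G — an A minor seventh chord. The bass A is the root, so this is root position: figured 7.

7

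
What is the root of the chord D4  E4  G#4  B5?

D, E, G#, B are the tones of an E dominant seventh chord (E–G#–B–D), making E the root.

E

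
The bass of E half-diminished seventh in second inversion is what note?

The fifth of E half-diminished seventh (E–G–Bb–D) is Bb; that is the bass in second inversion.

Bb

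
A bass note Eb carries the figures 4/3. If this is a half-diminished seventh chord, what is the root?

A

The figures 4/3 mean the fifth of the chord is in the bass. If Eb is the fifth of a half-diminished seventh chord, the root is A (chord tones A–C–Eb–G).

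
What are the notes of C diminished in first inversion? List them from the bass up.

Eb, Gb, C

C diminished is C–Eb–Gb. First inversion puts the third (Eb) in the bass, with the remaining tones above: Eb, Gb, C.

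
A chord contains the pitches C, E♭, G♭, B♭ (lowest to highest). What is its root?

C

C, Eb, Gb, Bb are the tones of a C half-diminished seventh chord (C–Eb–Gb–Bb), making C the root.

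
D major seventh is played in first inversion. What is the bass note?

F#

D major seventh is D–F#–A–C#. First inversion places the third in the bass: F#.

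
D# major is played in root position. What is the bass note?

In root position the root is lowest. For D# major (D#–F##–A#) that is D#.

D#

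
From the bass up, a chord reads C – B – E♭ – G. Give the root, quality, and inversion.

The pitch classes C, B, Eb, G arrange in thirds as C–Eb–G–B: a C minor-major seventh chord.
With the root (C) in the bass, the chord is in root position (figured bass 7).

C minor-major seventh, root position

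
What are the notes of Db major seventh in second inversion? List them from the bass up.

Ab, C, Db, F

The chord tones are Db–F–Ab–C. With the fifth (Ab) lowest for second inversion: Ab, C, Db, F.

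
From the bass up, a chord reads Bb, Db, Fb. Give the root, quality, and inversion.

The distinct note names are Bb, Db, Fb. Stacked in thirds they read Bb–Db–Fb, which is a diminished triad on Bb.
The lowest note is Bb, the root of the chord, so this is root position (figured bass 5/3).

Bb diminished, root position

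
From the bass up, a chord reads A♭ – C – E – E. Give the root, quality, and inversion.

The pitch classes Ab, C, E arrange in thirds as Ab–C–E: an Ab augmented triad.
With the root (Ab) in the bass, the chord is in root position (figured bass 5/3).

Ab augmented, root position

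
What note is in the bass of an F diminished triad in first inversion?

The third of F diminished (F–Ab–Cb) is Ab; that is the bass in first inversion.

Ab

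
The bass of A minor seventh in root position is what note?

A

The root of A minor seventh (A–C–E–G) is A; that is the bass in root position.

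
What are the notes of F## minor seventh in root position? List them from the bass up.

F##, A#, C##, E#

Spelling F## minor seventh: F##–A#–C##–E#. In root position the root is bass, giving F##, A#, C##, E# from the bottom.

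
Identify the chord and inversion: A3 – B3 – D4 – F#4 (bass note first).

The pitch classes A, B, D, F# arrange in thirds as B–D–F#–A: a B minor seventh chord.
With the seventh (A) in the bass, the chord is in third inversion (figured bass 4/2).

B minor seventh, third inversion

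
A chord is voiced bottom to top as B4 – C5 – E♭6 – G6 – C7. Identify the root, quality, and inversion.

C minor-major seventh, third inversion

The pitch classes B, C, Eb, G arrange in thirds as C–Eb–G–B: a C minor-major seventh chord.
B is the seventh of C minor-major seventh; seventh in the bass means third inversion (figured bass 4/2).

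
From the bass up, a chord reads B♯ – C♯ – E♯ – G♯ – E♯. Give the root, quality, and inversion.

The pitch classes B#, C#, E#, G# arrange in thirds as C#–E#–G#–B#: a C# major seventh chord.
B# is the seventh of C# major seventh; seventh in the bass means third inversion (figured bass 4/2).

C# major seventh, third inversion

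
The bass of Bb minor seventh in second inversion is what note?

F

The fifth of Bb minor seventh (Bb–Db–F–Ab) is F; that is the bass in second inversion.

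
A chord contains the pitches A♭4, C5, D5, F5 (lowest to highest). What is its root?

D

The distinct letter names are Ab, C, D, F. Arranged as a stack of thirds they read D–F–Ab–C, so D is the root (a D half-diminished seventh chord).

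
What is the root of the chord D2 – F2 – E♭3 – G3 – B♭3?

Eb

Reordering D, F, Eb, G, Bb into stacked thirds gives Eb–G–Bb–D–F; the bottom of that stack, Eb, is the root.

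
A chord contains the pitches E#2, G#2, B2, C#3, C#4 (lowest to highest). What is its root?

C#

E#, G#, B, C# are the tones of a C# dominant seventh chord (C#–E#–G#–B), making C# the root.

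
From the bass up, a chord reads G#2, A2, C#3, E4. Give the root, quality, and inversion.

The distinct note names are G#, A, C#, E. Stacked in thirds they read A–C#–E–G#, which is a major seventh chord on A.
The lowest note is G#, the seventh of the chord, so this is third inversion (figured bass 4/2).

A major seventh, third inversion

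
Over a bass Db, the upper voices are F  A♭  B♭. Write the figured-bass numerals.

The notes Db, F, Ab, Bb stack in thirds as Bb–Db–F–Ab — a Bb minor seventh chord. The bass Db is the third, so this is first inversion: figured 6/5.

6/5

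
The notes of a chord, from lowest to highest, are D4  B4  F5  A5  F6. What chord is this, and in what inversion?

The distinct note names are D, B, F, A. Stacked in thirds they read B–D–F–A, which is a half-diminished seventh chord on B.
D is the third of B half-diminished seventh; third in the bass means first inversion (figured bass 6/5).

B half-diminished seventh, first inversion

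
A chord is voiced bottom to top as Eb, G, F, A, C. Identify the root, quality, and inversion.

The distinct note names are Eb, G, F, A, C. Stacked in thirds they read F–A–C–Eb–G, which is a dominant ninth chord on F.
With the seventh (Eb) in the bass, the chord is in third inversion.

F dominant ninth, third inversion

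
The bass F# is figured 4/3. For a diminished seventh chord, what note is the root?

B#

The figures 4/3 mean the fifth of the chord is in the bass. If F# is the fifth of a diminished seventh chord, the root is B# (chord tones B#–D#–F#–A).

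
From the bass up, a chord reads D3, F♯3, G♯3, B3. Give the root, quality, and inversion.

The pitch classes D, F#, G#, B arrange in thirds as G#–B–D–F#: a G# half-diminished seventh chord.
With the fifth (D) in the bass, the chord is in second inversion (figured bass 4/3).

G# half-diminished seventh, second inversion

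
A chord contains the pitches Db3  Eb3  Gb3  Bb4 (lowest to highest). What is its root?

Db, Eb, Gb, Bb are the tones of an Eb minor seventh chord (Eb–Gb–Bb–Db), making Eb the root.

Eb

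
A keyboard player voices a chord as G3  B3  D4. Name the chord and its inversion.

The pitch classes G, B, D arrange in thirds as G–B–D: a G major triad.
With the root (G) in the bass, the chord is in root position (figured bass 5/3).

G major, root position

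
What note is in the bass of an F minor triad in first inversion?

The third of F minor (F–Ab–C) is Ab; that is the bass in first inversion.

Ab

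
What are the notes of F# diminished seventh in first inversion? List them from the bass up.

A, C, Eb, F#

The chord tones are F#–A–C–Eb. With the third (A) lowest for first inversion: A, C, Eb, F#.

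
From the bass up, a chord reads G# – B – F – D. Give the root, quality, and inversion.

The distinct note names are G#, B, F, D. Stacked in thirds they read G#–B–D–F, which is a diminished seventh chord on G#.
G# is the root of G# diminished seventh; root in the bass means root position (figured bass 7).

G# diminished seventh, root position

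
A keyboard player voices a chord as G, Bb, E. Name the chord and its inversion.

The distinct note names are G, Bb, E. Stacked in thirds they read E–G–Bb, which is a diminished triad on E.
The lowest note is G, the third of the chord, so this is first inversion (figured bass 6).

E diminished, first inversion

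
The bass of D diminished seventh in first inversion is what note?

F

The third of D diminished seventh (D–F–Ab–Cb) is F; that is the bass in first inversion.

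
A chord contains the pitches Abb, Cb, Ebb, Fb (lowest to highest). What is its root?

Fb

Reordering Abb, Cb, Ebb, Fb into stacked thirds gives Fb–Abb–Cb–Ebb; the bottom of that stack, Fb, is the root.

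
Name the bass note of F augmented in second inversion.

The fifth of F augmented (F–A–C#) is C#; that is the bass in second inversion.

C#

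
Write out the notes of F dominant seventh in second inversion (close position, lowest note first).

The chord tones are F–A–C–Eb. With the fifth (C) lowest for second inversion: C, Eb, F, A.

C, Eb, F, A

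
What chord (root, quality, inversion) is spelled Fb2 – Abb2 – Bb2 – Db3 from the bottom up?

Reducing to letter names: Fb, Abb, Bb, Db. These stack in thirds as Bb–Db–Fb–Abb — a Bb diminished seventh chord.
Fb is the fifth of Bb diminished seventh; fifth in the bass means second inversion (figured bass 4/3).

Bb diminished seventh, second inversion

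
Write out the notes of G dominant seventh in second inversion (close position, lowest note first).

D, F, G, B

The chord tones are G–B–D–F. With the fifth (D) lowest for second inversion: D, F, G, B.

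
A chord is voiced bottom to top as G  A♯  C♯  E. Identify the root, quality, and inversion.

A# diminished seventh, third inversion

The distinct note names are G, A#, C#, E. Stacked in thirds they read A#–C#–E–G, which is a diminished seventh chord on A#.
The lowest note is G, the seventh of the chord, so this is third inversion (figured bass 4/2).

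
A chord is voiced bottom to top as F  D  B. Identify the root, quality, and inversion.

B diminished, second inversion

Reducing to letter names: F, D, B. These stack in thirds as B–D–F — a B diminished triad.
F is the fifth of B diminished; fifth in the bass means second inversion (figured bass 6/4).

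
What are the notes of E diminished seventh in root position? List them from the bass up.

The chord tones are E–G–Bb–Db. With the root (E) lowest for root position: E, G, Bb, Db.

E, G, Bb, Db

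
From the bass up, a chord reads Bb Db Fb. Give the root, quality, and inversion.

Bb diminished, root position

Reducing to letter names: Bb, Db, Fb. These stack in thirds as Bb–Db–Fb — a Bb diminished triad.
Bb is the root of Bb diminished; root in the bass means root position (figured bass 5/3).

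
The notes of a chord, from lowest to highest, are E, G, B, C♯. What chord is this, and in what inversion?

C# half-diminished seventh, first inversion

Reducing to letter names: E, G, B, C#. These stack in thirds as C#–E–G–B — a C# half-diminished seventh chord.
The lowest note is E, the third of the chord, so this is first inversion (figured bass 6/5).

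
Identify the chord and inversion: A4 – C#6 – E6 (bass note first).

A major, root position

The pitch classes A, C#, E arrange in thirds as A–C#–E: an A major triad.
A is the root of A major; root in the bass means root position (figured bass 5/3).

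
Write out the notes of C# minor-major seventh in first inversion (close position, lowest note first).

Spelling C# minor-major seventh: C#–E–G#–B#. In first inversion the third is bass, giving E, G#, B#, C# from the bottom.

E, G#, B#, C#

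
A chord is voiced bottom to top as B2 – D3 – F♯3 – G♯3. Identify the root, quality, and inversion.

G# half-diminished seventh, first inversion

The distinct note names are B, D, F#, G#. Stacked in thirds they read G#–B–D–F#, which is a half-diminished seventh chord on G#.
B is the third of G# half-diminished seventh; third in the bass means first inversion (figured bass 6/5).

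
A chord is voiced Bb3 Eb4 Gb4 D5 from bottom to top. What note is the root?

Bb, Eb, Gb, D are the tones of an Eb minor-major seventh chord (Eb–Gb–Bb–D), making Eb the root.

Eb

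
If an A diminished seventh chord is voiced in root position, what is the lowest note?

The root of A diminished seventh (A–C–Eb–Gb) is A; that is the bass in root position.

A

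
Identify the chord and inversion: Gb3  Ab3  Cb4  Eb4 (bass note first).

Ab minor seventh, third inversion

The distinct note names are Gb, Ab, Cb, Eb. Stacked in thirds they read Ab–Cb–Eb–Gb, which is a minor seventh chord on Ab.
With the seventh (Gb) in the bass, the chord is in third inversion (figured bass 4/2).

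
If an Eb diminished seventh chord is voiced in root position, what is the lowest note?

Eb diminished seventh is Eb–Gb–Bbb–Dbb. Root position places the root in the bass: Eb.

Eb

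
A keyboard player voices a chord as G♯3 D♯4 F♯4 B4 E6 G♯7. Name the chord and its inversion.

E major ninth, first inversion

The distinct note names are G#, D#, F#, B, E. Stacked in thirds they read E–G#–B–D#–F#, which is a major ninth chord on E.
G# is the third of E major ninth; third in the bass means first inversion.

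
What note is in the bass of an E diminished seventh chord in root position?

E

In root position the root is lowest. For E diminished seventh (E–G–Bb–Db) that is E.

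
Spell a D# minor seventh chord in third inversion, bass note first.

The chord tones are D#–F#–A#–C#. With the seventh (C#) lowest for third inversion: C#, D#, F#, A#.

C#, D#, F#, A#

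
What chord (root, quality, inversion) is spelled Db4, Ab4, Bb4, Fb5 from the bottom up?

Bb half-diminished seventh, first inversion

The pitch classes Db, Ab, Bb, Fb arrange in thirds as Bb–Db–Fb–Ab: a Bb half-diminished seventh chord.
Db is the third of Bb half-diminished seventh; third in the bass means first inversion (figured bass 6/5).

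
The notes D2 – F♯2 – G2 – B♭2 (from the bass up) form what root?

G

D, F#, G, Bb are the tones of a G minor-major seventh chord (G–Bb–D–F#), making G the root.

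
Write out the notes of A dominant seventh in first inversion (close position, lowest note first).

C#, E, G, A

The chord tones are A–C#–E–G. With the third (C#) lowest for first inversion: C#, E, G, A.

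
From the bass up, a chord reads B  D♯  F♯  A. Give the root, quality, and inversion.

B dominant seventh, root position

Reducing to letter names: B, D#, F#, A. These stack in thirds as B–D#–F#–A — a B dominant seventh chord.
B is the root of B dominant seventh; root in the bass means root position (figured bass 7).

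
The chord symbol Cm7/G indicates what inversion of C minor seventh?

Cm7/G means C minor seventh with G in the bass. G is the fifth of C minor seventh (C–Eb–G–Bb), so this is second inversion.

second inversion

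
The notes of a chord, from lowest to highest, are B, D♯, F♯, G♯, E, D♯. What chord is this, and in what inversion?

The distinct note names are B, D#, F#, G#, E. Stacked in thirds they read E–G#–B–D#–F#, which is a major ninth chord on E.
B is the fifth of E major ninth; fifth in the bass means second inversion.

E major ninth, second inversion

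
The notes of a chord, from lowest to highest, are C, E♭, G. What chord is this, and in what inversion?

C minor, root position

The pitch classes C, Eb, G arrange in thirds as C–Eb–G: a C minor triad.
C is the root of C minor; root in the bass means root position (figured bass 5/3).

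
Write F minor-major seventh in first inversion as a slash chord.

Fm(maj7)/Ab

First inversion of F minor-major seventh has the third (Ab) in the bass. As a slash chord: Fm(maj7)/Ab.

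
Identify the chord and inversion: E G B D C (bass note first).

The pitch classes E, G, B, D, C arrange in thirds as C–E–G–B–D: a C major ninth chord.
E is the third of C major ninth; third in the bass means first inversion.

C major ninth, first inversion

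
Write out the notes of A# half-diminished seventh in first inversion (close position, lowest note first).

Spelling A# half-diminished seventh: A#–C#–E–G#. In first inversion the third is bass, giving C#, E, G#, A# from the bottom.

C#, E, G#, A#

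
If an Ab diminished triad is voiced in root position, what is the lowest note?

Ab

In root position the root is lowest. For Ab diminished (Ab–Cb–Ebb) that is Ab.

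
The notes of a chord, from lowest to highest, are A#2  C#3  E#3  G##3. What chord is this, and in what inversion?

The pitch classes A#, C#, E#, G## arrange in thirds as A#–C#–E#–G##: an A# minor-major seventh chord.
A# is the root of A# minor-major seventh; root in the bass means root position (figured bass 7).

A# minor-major seventh, root position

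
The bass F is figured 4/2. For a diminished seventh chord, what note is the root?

The figures 4/2 mean the seventh of the chord is in the bass. If F is the seventh of a diminished seventh chord, the root is G# (chord tones G#–B–D–F).

G#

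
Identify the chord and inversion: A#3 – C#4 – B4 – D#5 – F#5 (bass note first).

Reducing to letter names: A#, C#, B, D#, F#. These stack in thirds as B–D#–F#–A#–C# — a B major ninth chord.
A# is the seventh of B major ninth; seventh in the bass means third inversion.

B major ninth, third inversion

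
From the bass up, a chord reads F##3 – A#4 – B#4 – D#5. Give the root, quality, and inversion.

The pitch classes F##, A#, B#, D# arrange in thirds as B#–D#–F##–A#: a B# minor seventh chord.
F## is the fifth of B# minor seventh; fifth in the bass means second inversion (figured bass 4/3).

B# minor seventh, second inversion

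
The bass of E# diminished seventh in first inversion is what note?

E# diminished seventh is E#–G#–B–D. First inversion places the third in the bass: G#.

G#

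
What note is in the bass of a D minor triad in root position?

D

In root position the root is lowest. For D minor (D–F–A) that is D.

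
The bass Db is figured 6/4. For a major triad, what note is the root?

The figures 6/4 mean the fifth of the chord is in the bass. If Db is the fifth of a major triad, the root is Gb (chord tones Gb–Bb–Db).

Gb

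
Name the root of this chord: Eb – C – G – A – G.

The distinct letter names are Eb, C, G, A. Arranged as a stack of thirds they read A–C–Eb–G, so A is the root (an A half-diminished seventh chord).

A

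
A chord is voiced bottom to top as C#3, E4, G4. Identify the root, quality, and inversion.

The pitch classes C#, E, G arrange in thirds as C#–E–G: a C# diminished triad.
With the root (C#) in the bass, the chord is in root position (figured bass 5/3).

C# diminished, root position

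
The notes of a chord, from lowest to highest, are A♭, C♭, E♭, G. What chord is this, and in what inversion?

Ab minor-major seventh, root position

The pitch classes Ab, Cb, Eb, G arrange in thirds as Ab–Cb–Eb–G: an Ab minor-major seventh chord.
With the root (Ab) in the bass, the chord is in root position (figured bass 7).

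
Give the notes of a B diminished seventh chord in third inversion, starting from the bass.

B diminished seventh is B–D–F–Ab. Third inversion puts the seventh (Ab) in the bass, with the remaining tones above: Ab, B, D, F.

Ab, B, D, F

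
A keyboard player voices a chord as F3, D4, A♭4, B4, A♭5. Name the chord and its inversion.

B diminished seventh, second inversion

The pitch classes F, D, Ab, B arrange in thirds as B–D–F–Ab: a B diminished seventh chord.
The lowest note is F, the fifth of the chord, so this is second inversion (figured bass 4/3).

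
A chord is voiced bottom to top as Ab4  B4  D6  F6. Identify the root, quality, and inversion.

B diminished seventh, third inversion

Reducing to letter names: Ab, B, D, F. These stack in thirds as B–D–F–Ab — a B diminished seventh chord.
The lowest note is Ab, the seventh of the chord, so this is third inversion (figured bass 4/2).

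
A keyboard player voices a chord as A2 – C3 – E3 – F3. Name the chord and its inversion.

The pitch classes A, C, E, F arrange in thirds as F–A–C–E: an F major seventh chord.
A is the third of F major seventh; third in the bass means first inversion (figured bass 6/5).

F major seventh, first inversion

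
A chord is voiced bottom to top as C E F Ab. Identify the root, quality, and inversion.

F minor-major seventh, second inversion

The pitch classes C, E, F, Ab arrange in thirds as F–Ab–C–E: an F minor-major seventh chord.
The lowest note is C, the fifth of the chord, so this is second inversion (figured bass 4/3).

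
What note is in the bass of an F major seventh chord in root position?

F

In root position the root is lowest. For F major seventh (F–A–C–E) that is F.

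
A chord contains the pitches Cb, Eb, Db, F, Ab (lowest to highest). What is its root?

Db

Cb, Eb, Db, F, Ab are the tones of a Db dominant ninth chord (Db–F–Ab–Cb–Eb), making Db the root.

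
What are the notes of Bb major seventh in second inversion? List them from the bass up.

Spelling Bb major seventh: Bb–D–F–A. In second inversion the fifth is bass, giving F, A, Bb, D from the bottom.

F, A, Bb, D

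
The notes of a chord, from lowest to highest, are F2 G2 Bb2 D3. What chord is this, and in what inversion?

G minor seventh, third inversion

The pitch classes F, G, Bb, D arrange in thirds as G–Bb–D–F: a G minor seventh chord.
F is the seventh of G minor seventh; seventh in the bass means third inversion (figured bass 4/2).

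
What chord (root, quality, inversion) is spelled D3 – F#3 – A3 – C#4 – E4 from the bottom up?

D major ninth, root position

The distinct note names are D, F#, A, C#, E. Stacked in thirds they read D–F#–A–C#–E, which is a major ninth chord on D.
The lowest note is D, the root of the chord, so this is root position.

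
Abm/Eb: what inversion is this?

second inversion

Abm/Eb means Ab minor with Eb in the bass. Eb is the fifth of Ab minor (Ab–Cb–Eb), so this is second inversion.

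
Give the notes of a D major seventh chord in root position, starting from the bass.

D, F#, A, C#

Spelling D major seventh: D–F#–A–C#. In root position the root is bass, giving D, F#, A, C# from the bottom.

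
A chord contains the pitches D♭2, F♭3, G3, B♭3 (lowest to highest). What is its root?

G

The distinct letter names are Db, Fb, G, Bb. Arranged as a stack of thirds they read G–Bb–Db–Fb, so G is the root (a G diminished seventh chord).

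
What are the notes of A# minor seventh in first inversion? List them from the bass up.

The chord tones are A#–C#–E#–G#. With the third (C#) lowest for first inversion: C#, E#, G#, A#.

C#, E#, G#, A#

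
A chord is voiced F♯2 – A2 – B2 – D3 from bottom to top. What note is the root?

B

The distinct letter names are F#, A, B, D. Arranged as a stack of thirds they read B–D–F#–A, so B is the root (a B minor seventh chord).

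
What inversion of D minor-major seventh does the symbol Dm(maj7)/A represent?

Dm(maj7)/A means D minor-major seventh with A in the bass. A is the fifth of D minor-major seventh (D–F–A–C#), so this is second inversion.

second inversion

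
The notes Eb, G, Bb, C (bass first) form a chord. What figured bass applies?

6/5

The notes Eb, G, Bb, C stack in thirds as C–Eb–G–Bb — a C minor seventh chord. The bass Eb is the third, so this is first inversion: figured 6/5.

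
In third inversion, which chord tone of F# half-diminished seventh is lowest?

The seventh of F# half-diminished seventh (F#–A–C–E) is E; that is the bass in third inversion.

E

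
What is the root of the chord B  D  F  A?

B

The distinct letter names are B, D, F, A. Arranged as a stack of thirds they read B–D–F–A, so B is the root (a B half-diminished seventh chord).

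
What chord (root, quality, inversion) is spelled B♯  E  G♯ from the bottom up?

The distinct note names are B#, E, G#. Stacked in thirds they read E–G#–B#, which is an augmented triad on E.
With the fifth (B#) in the bass, the chord is in second inversion (figured bass 6/4).

E augmented, second inversion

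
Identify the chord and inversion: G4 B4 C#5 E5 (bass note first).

C# half-diminished seventh, second inversion

Reducing to letter names: G, B, C#, E. These stack in thirds as C#–E–G–B — a C# half-diminished seventh chord.
The lowest note is G, the fifth of the chord, so this is second inversion (figured bass 4/3).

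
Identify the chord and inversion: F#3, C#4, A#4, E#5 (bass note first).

F# major seventh, root position

The distinct note names are F#, C#, A#, E#. Stacked in thirds they read F#–A#–C#–E#, which is a major seventh chord on F#.
The lowest note is F#, the root of the chord, so this is root position (figured bass 7).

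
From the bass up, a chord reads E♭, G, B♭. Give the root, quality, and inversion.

Eb major, root position

The pitch classes Eb, G, Bb arrange in thirds as Eb–G–Bb: an Eb major triad.
With the root (Eb) in the bass, the chord is in root position (figured bass 5/3).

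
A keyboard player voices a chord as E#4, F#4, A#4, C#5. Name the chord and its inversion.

F# major seventh, third inversion

Reducing to letter names: E#, F#, A#, C#. These stack in thirds as F#–A#–C#–E# — an F# major seventh chord.
The lowest note is E#, the seventh of the chord, so this is third inversion (figured bass 4/2).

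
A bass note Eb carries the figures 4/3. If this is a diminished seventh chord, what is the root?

A

The figures 4/3 mean the fifth of the chord is in the bass. If Eb is the fifth of a diminished seventh chord, the root is A (chord tones A–C–Eb–Gb).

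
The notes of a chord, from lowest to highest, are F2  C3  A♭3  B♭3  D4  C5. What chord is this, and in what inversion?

Bb dominant ninth, second inversion

Reducing to letter names: F, C, Ab, Bb, D. These stack in thirds as Bb–D–F–Ab–C — a Bb dominant ninth chord.
F is the fifth of Bb dominant ninth; fifth in the bass means second inversion.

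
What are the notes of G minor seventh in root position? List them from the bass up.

The chord tones are G–Bb–D–F. With the root (G) lowest for root position: G, Bb, D, F.

G, Bb, D, F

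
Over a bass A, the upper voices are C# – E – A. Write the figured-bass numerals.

5/3

The notes A, C#, E stack in thirds as A–C#–E — an A major triad. The bass A is the root, so this is root position: figured 5/3.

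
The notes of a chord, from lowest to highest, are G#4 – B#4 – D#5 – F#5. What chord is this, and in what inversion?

The distinct note names are G#, B#, D#, F#. Stacked in thirds they read G#–B#–D#–F#, which is a dominant seventh chord on G#.
G# is the root of G# dominant seventh; root in the bass means root position (figured bass 7).

G# dominant seventh, root position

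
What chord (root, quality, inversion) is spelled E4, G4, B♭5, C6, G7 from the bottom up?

Reducing to letter names: E, G, Bb, C. These stack in thirds as C–E–G–Bb — a C dominant seventh chord.
With the third (E) in the bass, the chord is in first inversion (figured bass 6/5).

C dominant seventh, first inversion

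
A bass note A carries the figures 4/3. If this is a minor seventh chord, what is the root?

The figures 4/3 mean the fifth of the chord is in the bass. If A is the fifth of a minor seventh chord, the root is D (chord tones D–F–A–C).

D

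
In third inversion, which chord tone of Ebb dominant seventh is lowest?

Dbb

Ebb dominant seventh is Ebb–Gb–Bbb–Dbb. Third inversion places the seventh in the bass: Dbb.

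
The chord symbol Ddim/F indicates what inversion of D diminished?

first inversion

Ddim/F means D diminished with F in the bass. F is the third of D diminished (D–F–Ab), so this is first inversion.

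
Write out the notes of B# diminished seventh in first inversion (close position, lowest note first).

Spelling B# diminished seventh: B#–D#–F#–A. In first inversion the third is bass, giving D#, F#, A, B# from the bottom.

D#, F#, A, B#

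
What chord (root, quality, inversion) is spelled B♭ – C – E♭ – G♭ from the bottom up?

Reducing to letter names: Bb, C, Eb, Gb. These stack in thirds as C–Eb–Gb–Bb — a C half-diminished seventh chord.
Bb is the seventh of C half-diminished seventh; seventh in the bass means third inversion (figured bass 4/2).

C half-diminished seventh, third inversion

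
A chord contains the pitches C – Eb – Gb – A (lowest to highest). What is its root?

A

Reordering C, Eb, Gb, A into stacked thirds gives A–C–Eb–Gb; the bottom of that stack, A, is the root.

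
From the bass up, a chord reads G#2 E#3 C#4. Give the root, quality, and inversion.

The distinct note names are G#, E#, C#. Stacked in thirds they read C#–E#–G#, which is a major triad on C#.
With the fifth (G#) in the bass, the chord is in second inversion (figured bass 6/4).

C# major, second inversion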